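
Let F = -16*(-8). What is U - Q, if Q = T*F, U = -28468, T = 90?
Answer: -39988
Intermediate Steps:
F = 128
Q = 11520 (Q = 90*128 = 11520)
U - Q = -28468 - 1*11520 = -28468 - 11520 = -39988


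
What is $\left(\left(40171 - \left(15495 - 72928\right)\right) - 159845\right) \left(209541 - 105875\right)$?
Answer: $-6452275506$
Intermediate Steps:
$\left(\left(40171 - \left(15495 - 72928\right)\right) - 159845\right) \left(209541 - 105875\right) = \left(\left(40171 - -57433\right) - 159845\right) 103666 = \left(\left(40171 + 57433\right) - 159845\right) 103666 = \left(97604 - 159845\right) 103666 = \left(-62241\right) 103666 = -6452275506$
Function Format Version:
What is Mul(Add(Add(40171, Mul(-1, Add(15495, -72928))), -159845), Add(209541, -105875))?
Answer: -6452275506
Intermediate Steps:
Mul(Add(Add(40171, Mul(-1, Add(15495, -72928))), -159845), Add(209541, -105875)) = Mul(Add(Add(40171, Mul(-1, -57433)), -159845), 103666) = Mul(Add(Add(40171, 57433), -159845), 103666) = Mul(Add(97604, -159845), 103666) = Mul(-62241, 103666) = -6452275506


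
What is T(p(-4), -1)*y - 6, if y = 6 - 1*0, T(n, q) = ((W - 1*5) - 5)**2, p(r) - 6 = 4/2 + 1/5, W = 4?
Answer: 210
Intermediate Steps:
p(r) = 41/5 (p(r) = 6 + (4/2 + 1/5) = 6 + (4*(1/2) + 1*(1/5)) = 6 + (2 + 1/5) = 6 + 11/5 = 41/5)
T(n, q) = 36 (T(n, q) = ((4 - 1*5) - 5)**2 = ((4 - 5) - 5)**2 = (-1 - 5)**2 = (-6)**2 = 36)
y = 6 (y = 6 + 0 = 6)
T(p(-4), -1)*y - 6 = 36*6 - 6 = 216 - 6 = 210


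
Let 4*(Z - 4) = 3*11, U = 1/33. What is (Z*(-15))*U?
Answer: -245/44 ≈ -5.5682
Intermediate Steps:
U = 1/33 ≈ 0.030303
Z = 49/4 (Z = 4 + (3*11)/4 = 4 + (¼)*33 = 4 + 33/4 = 49/4 ≈ 12.250)
(Z*(-15))*U = ((49/4)*(-15))*(1/33) = -735/4*1/33 = -245/44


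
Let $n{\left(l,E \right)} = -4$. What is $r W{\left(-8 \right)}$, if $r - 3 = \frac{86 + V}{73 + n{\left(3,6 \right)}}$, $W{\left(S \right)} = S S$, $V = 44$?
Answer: $\frac{21568}{69} \approx 312.58$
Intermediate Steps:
$W{\left(S \right)} = S^{2}$
$r = \frac{337}{69}$ ($r = 3 + \frac{86 + 44}{73 - 4} = 3 + \frac{130}{69} = \frac{337}{69} \approx 4.8841$)
$r W{\left(-8 \right)} = \frac{337 \left(-8\right)^{2}}{69} = \frac{337}{69} \cdot 64 = \frac{21568}{69}$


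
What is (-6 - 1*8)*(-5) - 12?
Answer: 58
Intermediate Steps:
(-6 - 1*8)*(-5) - 12 = (-6 - 8)*(-5) - 12 = -14*(-5) - 12 = 70 - 12 = 58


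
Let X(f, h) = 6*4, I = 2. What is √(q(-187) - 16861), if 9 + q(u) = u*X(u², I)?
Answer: I*√21358 ≈ 146.14*I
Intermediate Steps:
X(f, h) = 24
q(u) = -9 + 24*u (q(u) = -9 + u*24 = -9 + 24*u)
√(q(-187) - 16861) = √((-9 + 24*(-187)) - 16861) = √((-9 - 4488) - 16861) = √(-4497 - 16861) = √(-21358) = I*√21358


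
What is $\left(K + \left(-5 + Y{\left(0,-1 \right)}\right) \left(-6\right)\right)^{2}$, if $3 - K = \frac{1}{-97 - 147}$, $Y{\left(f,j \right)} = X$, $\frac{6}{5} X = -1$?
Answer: $\frac{85988529}{59536} \approx 1444.3$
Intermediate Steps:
$X = - \frac{5}{6}$ ($X = \frac{5}{6} \left(-1\right) = - \frac{5}{6} \approx -0.83333$)
$Y{\left(f,j \right)} = - \frac{5}{6}$
$K = \frac{733}{244}$ ($K = 3 - \frac{1}{-97 - 147} = 3 - \frac{1}{-244} = 3 - - \frac{1}{244} = 3 + \frac{1}{244} = \frac{733}{244} \approx 3.0041$)
$\left(K + \left(-5 + Y{\left(0,-1 \right)}\right) \left(-6\right)\right)^{2} = \left(\frac{733}{244} + \left(-5 - \frac{5}{6}\right) \left(-6\right)\right)^{2} = \left(\frac{733}{244} - -35\right)^{2} = \left(\frac{733}{244} + 35\right)^{2} = \left(\frac{9273}{244}\right)^{2} = \frac{85988529}{59536}$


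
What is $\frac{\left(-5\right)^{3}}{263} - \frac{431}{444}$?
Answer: $- \frac{168853}{116772} \approx -1.446$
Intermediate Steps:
$\frac{\left(-5\right)^{3}}{263} - \frac{431}{444} = \left(-125\right) \frac{1}{263} - \frac{431}{444} = - \frac{125}{263} - \frac{431}{444} = - \frac{168853}{116772}$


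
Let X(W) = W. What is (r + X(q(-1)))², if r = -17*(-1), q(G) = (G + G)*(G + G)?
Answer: 441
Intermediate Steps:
q(G) = 4*G² (q(G) = (2*G)*(2*G) = 4*G²)
r = 17
(r + X(q(-1)))² = (17 + 4*(-1)²)² = (17 + 4*1)² = (17 + 4)² = 21² = 441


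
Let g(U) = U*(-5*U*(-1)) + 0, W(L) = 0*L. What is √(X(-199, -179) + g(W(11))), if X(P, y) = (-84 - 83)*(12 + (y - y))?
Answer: 2*I*√501 ≈ 44.766*I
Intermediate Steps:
X(P, y) = -2004 (X(P, y) = -167*(12 + 0) = -167*12 = -2004)
W(L) = 0
g(U) = 5*U² (g(U) = U*(5*U) + 0 = 5*U² + 0 = 5*U²)
√(X(-199, -179) + g(W(11))) = √(-2004 + 5*0²) = √(-2004 + 5*0) = √(-2004 + 0) = √(-2004) = 2*I*√501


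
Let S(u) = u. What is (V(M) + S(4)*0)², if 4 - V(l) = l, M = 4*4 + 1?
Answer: 169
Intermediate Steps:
M = 17 (M = 16 + 1 = 17)
V(l) = 4 - l
(V(M) + S(4)*0)² = ((4 - 1*17) + 4*0)² = ((4 - 17) + 0)² = (-13 + 0)² = (-13)² = 169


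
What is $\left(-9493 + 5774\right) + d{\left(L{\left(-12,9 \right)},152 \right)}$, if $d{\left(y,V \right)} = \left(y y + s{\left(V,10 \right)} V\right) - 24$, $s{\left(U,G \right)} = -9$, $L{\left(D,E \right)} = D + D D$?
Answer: $12313$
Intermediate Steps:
$L{\left(D,E \right)} = D + D^{2}$
$d{\left(y,V \right)} = -24 + y^{2} - 9 V$ ($d{\left(y,V \right)} = \left(y y - 9 V\right) - 24 = \left(y^{2} - 9 V\right) - 24 = -24 + y^{2} - 9 V$)
$\left(-9493 + 5774\right) + d{\left(L{\left(-12,9 \right)},152 \right)} = \left(-9493 + 5774\right) - \left(1392 - 144 \left(1 - 12\right)^{2}\right) = -3719 - \left(1392 - 17424\right) = -3719 - -16032 = -3719 + 16032 = 12313$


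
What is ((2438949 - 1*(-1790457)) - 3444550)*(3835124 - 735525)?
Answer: 2432738872744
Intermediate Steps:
((2438949 - 1*(-1790457)) - 3444550)*(3835124 - 735525) = ((2438949 + 1790457) - 3444550)*3099599 = (4229406 - 3444550)*3099599 = 784856*3099599 = 2432738872744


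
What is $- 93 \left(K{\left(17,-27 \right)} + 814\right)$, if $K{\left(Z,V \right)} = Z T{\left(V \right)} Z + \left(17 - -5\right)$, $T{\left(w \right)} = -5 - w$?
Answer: $-669042$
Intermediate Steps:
$K{\left(Z,V \right)} = 22 + Z^{2} \left(-5 - V\right)$ ($K{\left(Z,V \right)} = Z \left(-5 - V\right) Z + \left(17 - -5\right) = Z^{2} \left(-5 - V\right) + \left(17 + 5\right) = Z^{2} \left(-5 - V\right) + 22 = 22 + Z^{2} \left(-5 - V\right)$)
$- 93 \left(K{\left(17,-27 \right)} + 814\right) = - 93 \left(\left(22 - 17^{2} \left(5 - 27\right)\right) + 814\right) = - 93 \left(\left(22 - 289 \left(-22\right)\right) + 814\right) = - 93 \left(\left(22 + 6358\right) + 814\right) = - 93 \left(6380 + 814\right) = \left(-93\right) 7194 = -669042$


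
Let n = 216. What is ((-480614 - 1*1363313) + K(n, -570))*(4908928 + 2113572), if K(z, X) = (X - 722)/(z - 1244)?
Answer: -3327884912610000/257 ≈ -1.2949e+13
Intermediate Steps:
K(z, X) = (-722 + X)/(-1244 + z)
((-480614 - 1*1363313) + K(n, -570))*(4908928 + 2113572) = ((-480614 - 1*1363313) + (-722 - 570)/(-1244 + 216))*(4908928 + 2113572) = ((-480614 - 1363313) - 1292/(-1028))*7022500 = (-1843927 - 1/1028*(-1292))*7022500 = (-1843927 + 323/257)*7022500 = -473888916/257*7022500 = -3327884912610000/257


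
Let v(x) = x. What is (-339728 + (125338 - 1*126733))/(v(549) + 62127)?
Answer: -341123/62676 ≈ -5.4426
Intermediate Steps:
(-339728 + (125338 - 1*126733))/(v(549) + 62127) = (-339728 + (125338 - 1*126733))/(549 + 62127) = (-339728 + (125338 - 126733))/62676 = (-339728 - 1395)*(1/62676) = -341123*1/62676 = -341123/62676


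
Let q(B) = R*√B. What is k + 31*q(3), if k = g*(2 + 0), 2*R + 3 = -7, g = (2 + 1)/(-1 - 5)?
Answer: -1 - 155*√3 ≈ -269.47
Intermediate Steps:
g = -½ (g = 3/(-6) = 3*(-⅙) = -½ ≈ -0.50000)
R = -5 (R = -3/2 + (½)*(-7) = -3/2 - 7/2 = -5)
q(B) = -5*√B
k = -1 (k = -(2 + 0)/2 = -½*2 = -1)
k + 31*q(3) = -1 + 31*(-5*√3) = -1 - 155*√3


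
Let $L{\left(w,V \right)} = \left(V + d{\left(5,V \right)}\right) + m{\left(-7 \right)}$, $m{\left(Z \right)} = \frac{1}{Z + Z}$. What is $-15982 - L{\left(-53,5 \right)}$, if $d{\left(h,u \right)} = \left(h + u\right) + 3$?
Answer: $- \frac{223999}{14} \approx -16000.0$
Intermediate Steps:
$m{\left(Z \right)} = \frac{1}{2 Z}$
$d{\left(h,u \right)} = 3 + h + u$
$L{\left(w,V \right)} = \frac{111}{14} + 2 V$ ($L{\left(w,V \right)} = \left(V + \left(3 + 5 + V\right)\right) + \frac{1}{2 \left(-7\right)} = \left(V + \left(8 + V\right)\right) + \frac{1}{2} \left(- \frac{1}{7}\right) = \left(8 + 2 V\right) - \frac{1}{14} = \frac{111}{14} + 2 V$)
$-15982 - L{\left(-53,5 \right)} = -15982 - \left(\frac{111}{14} + 2 \cdot 5\right) = -15982 - \left(\frac{111}{14} + 10\right) = -15982 - \frac{251}{14} = - \frac{223999}{14}$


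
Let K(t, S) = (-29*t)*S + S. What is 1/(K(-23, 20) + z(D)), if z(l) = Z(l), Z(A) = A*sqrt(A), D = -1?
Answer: 13360/178489601 + I/178489601 ≈ 7.485e-5 + 5.6026e-9*I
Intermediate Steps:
Z(A) = A**(3/2)
z(l) = l**(3/2)
K(t, S) = S - 29*S*t (K(t, S) = -29*S*t + S = S - 29*S*t)
1/(K(-23, 20) + z(D)) = 1/(20*(1 - 29*(-23)) + (-1)**(3/2)) = 1/(20*(1 + 667) - I) = 1/(20*668 - I) = 1/(13360 - I) = (13360 + I)/178489601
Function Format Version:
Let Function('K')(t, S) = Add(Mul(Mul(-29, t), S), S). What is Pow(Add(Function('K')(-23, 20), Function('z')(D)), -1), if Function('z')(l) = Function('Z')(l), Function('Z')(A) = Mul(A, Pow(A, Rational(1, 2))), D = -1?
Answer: Add(Rational(13360, 178489601), Mul(Rational(1, 178489601), I)) ≈ Add(7.4850e-5, Mul(5.6026e-9, I))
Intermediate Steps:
Function('Z')(A) = Pow(A, Rational(3, 2))
Function('z')(l) = Pow(l, Rational(3, 2))
Function('K')(t, S) = Add(S, Mul(-29, S, t)) (Function('K')(t, S) = Add(Mul(-29, S, t), S) = Add(S, Mul(-29, S, t)))
Pow(Add(Function('K')(-23, 20), Function('z')(D)), -1) = Pow(Add(Mul(20, Add(1, Mul(-29, -23))), Pow(-1, Rational(3, 2))), -1) = Pow(Add(Mul(20, Add(1, 667)), Mul(-1, I)), -1) = Pow(Add(Mul(20, 668), Mul(-1, I)), -1) = Pow(Add(13360, Mul(-1, I)), -1) = Mul(Rational(1, 178489601), Add(13360, I))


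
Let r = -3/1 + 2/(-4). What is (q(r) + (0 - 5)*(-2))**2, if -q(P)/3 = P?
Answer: 1681/4 ≈ 420.25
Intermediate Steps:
r = -7/2 (r = -3*1 + 2*(-1/4) = -3 - 1/2 = -7/2 ≈ -3.5000)
q(P) = -3*P
(q(r) + (0 - 5)*(-2))**2 = (-3*(-7/2) + (0 - 5)*(-2))**2 = (21/2 - 5*(-2))**2 = (21/2 + 10)**2 = (41/2)**2 = 1681/4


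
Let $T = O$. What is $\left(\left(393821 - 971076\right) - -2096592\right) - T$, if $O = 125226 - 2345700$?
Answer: $3739811$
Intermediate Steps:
$O = -2220474$ ($O = 125226 - 2345700 = -2220474$)
$T = -2220474$
$\left(\left(393821 - 971076\right) - -2096592\right) - T = \left(\left(393821 - 971076\right) - -2096592\right) - -2220474 = \left(-577255 + 2096592\right) + 2220474 = 1519337 + 2220474 = 3739811$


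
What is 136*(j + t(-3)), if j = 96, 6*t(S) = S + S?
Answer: 12920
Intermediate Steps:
t(S) = S/3 (t(S) = (S + S)/6 = (2*S)/6 = S/3)
136*(j + t(-3)) = 136*(96 + (⅓)*(-3)) = 136*(96 - 1) = 136*95 = 12920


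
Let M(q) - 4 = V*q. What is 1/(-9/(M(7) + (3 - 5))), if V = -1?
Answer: 5/9 ≈ 0.55556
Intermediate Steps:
M(q) = 4 - q
1/(-9/(M(7) + (3 - 5))) = 1/(-9/((4 - 1*7) + (3 - 5))) = 1/(-9/((4 - 7) - 2)) = 1/(-9/(-3 - 2)) = 1/(-9/(-5)) = 1/(-9*(-⅕)) = 1/(9/5) = 5/9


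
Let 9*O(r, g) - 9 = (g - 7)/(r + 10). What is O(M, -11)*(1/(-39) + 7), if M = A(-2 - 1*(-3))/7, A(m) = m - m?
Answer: 1088/195 ≈ 5.5795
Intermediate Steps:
A(m) = 0
M = 0 (M = 0/7 = 0*(⅐) = 0)
O(r, g) = 1 + (-7 + g)/(9*(10 + r)) (O(r, g) = 1 + ((g - 7)/(r + 10))/9 = 1 + ((-7 + g)/(10 + r))/9 = 1 + (-7 + g)/(9*(10 + r)))
O(M, -11)*(1/(-39) + 7) = ((83 - 11 + 9*0)/(9*(10 + 0)))*(1/(-39) + 7) = ((⅑)*(83 - 11 + 0)/10)*(-1/39 + 7) = ((⅑)*(⅒)*72)*(272/39) = (⅘)*(272/39) = 1088/195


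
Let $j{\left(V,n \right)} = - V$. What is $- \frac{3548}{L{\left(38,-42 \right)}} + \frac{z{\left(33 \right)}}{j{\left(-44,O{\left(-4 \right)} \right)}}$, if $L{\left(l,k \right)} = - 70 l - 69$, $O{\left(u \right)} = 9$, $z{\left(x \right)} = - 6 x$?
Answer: $- \frac{17465}{5458} \approx -3.1999$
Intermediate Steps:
$L{\left(l,k \right)} = -69 - 70 l$
$- \frac{3548}{L{\left(38,-42 \right)}} + \frac{z{\left(33 \right)}}{j{\left(-44,O{\left(-4 \right)} \right)}} = - \frac{3548}{-69 - 2660} + \frac{\left(-6\right) 33}{\left(-1\right) \left(-44\right)} = - \frac{3548}{-69 - 2660} - \frac{198}{44} = - \frac{3548}{-2729} - \frac{9}{2} = \left(-3548\right) \left(- \frac{1}{2729}\right) - \frac{9}{2} = \frac{3548}{2729} - \frac{9}{2} = - \frac{17465}{5458}$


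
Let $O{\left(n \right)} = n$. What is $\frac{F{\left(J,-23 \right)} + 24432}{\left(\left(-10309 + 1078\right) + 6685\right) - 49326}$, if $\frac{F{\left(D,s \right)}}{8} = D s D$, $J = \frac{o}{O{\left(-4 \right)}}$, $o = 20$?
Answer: $- \frac{2479}{6484} \approx -0.38233$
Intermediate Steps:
$J = -5$ ($J = \frac{20}{-4} = 20 \left(- \frac{1}{4}\right) = -5$)
$F{\left(D,s \right)} = 8 s D^{2}$ ($F{\left(D,s \right)} = 8 D s D = 8 s D^{2}$)
$\frac{F{\left(J,-23 \right)} + 24432}{\left(\left(-10309 + 1078\right) + 6685\right) - 49326} = \frac{8 \left(-23\right) \left(-5\right)^{2} + 24432}{\left(\left(-10309 + 1078\right) + 6685\right) - 49326} = \frac{8 \left(-23\right) 25 + 24432}{\left(-9231 + 6685\right) - 49326} = \frac{-4600 + 24432}{-2546 - 49326} = \frac{19832}{-51872} = 19832 \left(- \frac{1}{51872}\right) = - \frac{2479}{6484}$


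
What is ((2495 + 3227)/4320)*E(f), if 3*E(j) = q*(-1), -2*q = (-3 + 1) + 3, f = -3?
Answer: 2861/12960 ≈ 0.22076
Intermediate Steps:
q = -½ (q = -((-3 + 1) + 3)/2 = -(-2 + 3)/2 = -½*1 = -½ ≈ -0.50000)
E(j) = ⅙ (E(j) = (-½*(-1))/3 = (⅓)*(½) = ⅙)
((2495 + 3227)/4320)*E(f) = ((2495 + 3227)/4320)*(⅙) = (5722*(1/4320))*(⅙) = (2861/2160)*(⅙) = 2861/12960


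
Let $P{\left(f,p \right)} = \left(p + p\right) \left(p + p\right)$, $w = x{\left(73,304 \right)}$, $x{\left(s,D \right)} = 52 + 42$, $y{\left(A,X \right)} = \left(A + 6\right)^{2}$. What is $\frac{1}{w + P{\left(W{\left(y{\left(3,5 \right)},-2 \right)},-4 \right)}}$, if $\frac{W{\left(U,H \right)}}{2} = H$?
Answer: $\frac{1}{158} \approx 0.0063291$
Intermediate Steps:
$y{\left(A,X \right)} = \left(6 + A\right)^{2}$
$x{\left(s,D \right)} = 94$
$W{\left(U,H \right)} = 2 H$
$w = 94$
$P{\left(f,p \right)} = 4 p^{2}$ ($P{\left(f,p \right)} = 2 p 2 p = 4 p^{2}$)
$\frac{1}{w + P{\left(W{\left(y{\left(3,5 \right)},-2 \right)},-4 \right)}} = \frac{1}{94 + 4 \left(-4\right)^{2}} = \frac{1}{94 + 4 \cdot 16} = \frac{1}{94 + 64} = \frac{1}{158}$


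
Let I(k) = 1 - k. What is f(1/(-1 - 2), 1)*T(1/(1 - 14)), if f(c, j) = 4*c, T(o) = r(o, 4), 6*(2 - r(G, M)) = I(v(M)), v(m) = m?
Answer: -10/3 ≈ -3.3333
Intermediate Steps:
r(G, M) = 11/6 + M/6 (r(G, M) = 2 - (1 - M)/6 = 2 + (-1/6 + M/6) = 11/6 + M/6)
T(o) = 5/2 (T(o) = 11/6 + (1/6)*4 = 11/6 + 2/3 = 5/2)
f(1/(-1 - 2), 1)*T(1/(1 - 14)) = (4/(-1 - 2))*(5/2) = (4/(-3))*(5/2) = (4*(-1/3))*(5/2) = -4/3*5/2 = -10/3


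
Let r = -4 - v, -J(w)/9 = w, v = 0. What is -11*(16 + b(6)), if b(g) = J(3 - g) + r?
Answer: -429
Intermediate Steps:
J(w) = -9*w
r = -4 (r = -4 - 1*0 = -4 + 0 = -4)
b(g) = -31 + 9*g (b(g) = -9*(3 - g) - 4 = (-27 + 9*g) - 4 = -31 + 9*g)
-11*(16 + b(6)) = -11*(16 + (-31 + 9*6)) = -11*(16 + (-31 + 54)) = -11*(16 + 23) = -11*39 = -429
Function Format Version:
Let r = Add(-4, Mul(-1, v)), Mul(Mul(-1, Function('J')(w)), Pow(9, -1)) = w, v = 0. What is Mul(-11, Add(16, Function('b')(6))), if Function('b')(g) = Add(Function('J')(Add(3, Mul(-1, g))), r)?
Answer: -429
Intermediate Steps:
Function('J')(w) = Mul(-9, w)
r = -4 (r = Add(-4, Mul(-1, 0)) = Add(-4, 0) = -4)
Function('b')(g) = Add(-31, Mul(9, g)) (Function('b')(g) = Add(Mul(-9, Add(3, Mul(-1, g))), -4) = Add(Add(-27, Mul(9, g)), -4) = Add(-31, Mul(9, g)))
Mul(-11, Add(16, Function('b')(6))) = Mul(-11, Add(16, Add(-31, Mul(9, 6)))) = Mul(-11, Add(16, Add(-31, 54))) = Mul(-11, Add(16, 23)) = Mul(-11, 39) = -429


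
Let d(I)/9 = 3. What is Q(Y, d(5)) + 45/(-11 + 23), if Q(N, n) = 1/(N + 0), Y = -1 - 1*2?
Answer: 41/12 ≈ 3.4167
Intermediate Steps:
d(I) = 27 (d(I) = 9*3 = 27)
Y = -3 (Y = -1 - 2 = -3)
Q(N, n) = 1/N
Q(Y, d(5)) + 45/(-11 + 23) = 1/(-3) + 45/(-11 + 23) = -⅓ + 45/12 = -⅓ + (1/12)*45 = -⅓ + 15/4 = 41/12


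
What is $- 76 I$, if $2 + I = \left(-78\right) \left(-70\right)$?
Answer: $-414808$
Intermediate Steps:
$I = 5458$ ($I = -2 - -5460 = -2 + 5460 = 5458$)
$- 76 I = \left(-76\right) 5458 = -414808$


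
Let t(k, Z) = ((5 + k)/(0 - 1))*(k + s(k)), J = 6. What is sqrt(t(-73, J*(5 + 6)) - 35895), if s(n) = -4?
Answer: I*sqrt(41131) ≈ 202.81*I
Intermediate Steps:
t(k, Z) = (-5 - k)*(-4 + k) (t(k, Z) = ((5 + k)/(0 - 1))*(k - 4) = ((5 + k)/(-1))*(-4 + k) = ((5 + k)*(-1))*(-4 + k) = (-5 - k)*(-4 + k))
sqrt(t(-73, J*(5 + 6)) - 35895) = sqrt((20 - 1*(-73) - 1*(-73)**2) - 35895) = sqrt((20 + 73 - 1*5329) - 35895) = sqrt((20 + 73 - 5329) - 35895) = sqrt(-5236 - 35895) = sqrt(-41131) = I*sqrt(41131)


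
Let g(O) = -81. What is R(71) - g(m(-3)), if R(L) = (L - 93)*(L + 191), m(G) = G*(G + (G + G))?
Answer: -5683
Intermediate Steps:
m(G) = 3*G**2 (m(G) = G*(G + 2*G) = G*(3*G) = 3*G**2)
R(L) = (-93 + L)*(191 + L)
R(71) - g(m(-3)) = (-17763 + 71**2 + 98*71) - 1*(-81) = (-17763 + 5041 + 6958) + 81 = -5764 + 81 = -5683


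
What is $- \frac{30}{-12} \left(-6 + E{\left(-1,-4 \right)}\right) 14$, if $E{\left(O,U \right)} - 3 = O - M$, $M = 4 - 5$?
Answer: $-105$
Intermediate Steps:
$M = -1$
$E{\left(O,U \right)} = 4 + O$ ($E{\left(O,U \right)} = 3 + \left(O - -1\right) = 3 + \left(O + 1\right) = 3 + \left(1 + O\right) = 4 + O$)
$- \frac{30}{-12} \left(-6 + E{\left(-1,-4 \right)}\right) 14 = - \frac{30}{-12} \left(-6 + \left(4 - 1\right)\right) 14 = \left(-30\right) \left(- \frac{1}{12}\right) \left(-6 + 3\right) 14 = \frac{5}{2} \left(-3\right) 14 = \left(- \frac{15}{2}\right) 14 = -105$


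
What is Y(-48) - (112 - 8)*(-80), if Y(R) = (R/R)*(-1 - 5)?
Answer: 8314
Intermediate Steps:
Y(R) = -6 (Y(R) = 1*(-6) = -6)
Y(-48) - (112 - 8)*(-80) = -6 - (112 - 8)*(-80) = -6 - 104*(-80) = -6 - 1*(-8320) = -6 + 8320 = 8314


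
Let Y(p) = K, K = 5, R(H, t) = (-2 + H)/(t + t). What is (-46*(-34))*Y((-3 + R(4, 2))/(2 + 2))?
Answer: 7820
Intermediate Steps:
R(H, t) = (-2 + H)/(2*t) (R(H, t) = (-2 + H)/((2*t)) = (-2 + H)*(1/(2*t)) = (-2 + H)/(2*t))
Y(p) = 5
(-46*(-34))*Y((-3 + R(4, 2))/(2 + 2)) = -46*(-34)*5 = 1564*5 = 7820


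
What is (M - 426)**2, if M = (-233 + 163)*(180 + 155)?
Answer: 570063376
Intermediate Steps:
M = -23450 (M = -70*335 = -23450)
(M - 426)**2 = (-23450 - 426)**2 = (-23876)**2 = 570063376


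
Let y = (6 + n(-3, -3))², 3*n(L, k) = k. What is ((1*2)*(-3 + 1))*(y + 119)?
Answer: -576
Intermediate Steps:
n(L, k) = k/3
y = 25 (y = (6 + (⅓)*(-3))² = (6 - 1)² = 5² = 25)
((1*2)*(-3 + 1))*(y + 119) = ((1*2)*(-3 + 1))*(25 + 119) = (2*(-2))*144 = -4*144 = -576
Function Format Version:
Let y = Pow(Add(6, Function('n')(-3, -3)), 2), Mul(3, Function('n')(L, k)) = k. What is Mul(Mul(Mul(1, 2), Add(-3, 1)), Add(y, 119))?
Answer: -576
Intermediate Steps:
Function('n')(L, k) = Mul(Rational(1, 3), k)
y = 25 (y = Pow(Add(6, Mul(Rational(1, 3), -3)), 2) = Pow(Add(6, -1), 2) = Pow(5, 2) = 25)
Mul(Mul(Mul(1, 2), Add(-3, 1)), Add(y, 119)) = Mul(Mul(Mul(1, 2), Add(-3, 1)), Add(25, 119)) = Mul(Mul(2, -2), 144) = Mul(-4, 144) = -576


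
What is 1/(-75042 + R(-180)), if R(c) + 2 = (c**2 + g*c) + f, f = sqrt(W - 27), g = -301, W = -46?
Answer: 11536/133079369 - I*sqrt(73)/133079369 ≈ 8.6685e-5 - 6.4202e-8*I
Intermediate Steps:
f = I*sqrt(73) (f = sqrt(-46 - 27) = sqrt(-73) = I*sqrt(73) ≈ 8.544*I)
R(c) = -2 + c**2 - 301*c + I*sqrt(73) (R(c) = -2 + ((c**2 - 301*c) + I*sqrt(73)) = -2 + (c**2 - 301*c + I*sqrt(73)) = -2 + c**2 - 301*c + I*sqrt(73))
1/(-75042 + R(-180)) = 1/(-75042 + (-2 + (-180)**2 - 301*(-180) + I*sqrt(73))) = 1/(-75042 + (-2 + 32400 + 54180 + I*sqrt(73))) = 1/(-75042 + (86578 + I*sqrt(73))) = 1/(11536 + I*sqrt(73))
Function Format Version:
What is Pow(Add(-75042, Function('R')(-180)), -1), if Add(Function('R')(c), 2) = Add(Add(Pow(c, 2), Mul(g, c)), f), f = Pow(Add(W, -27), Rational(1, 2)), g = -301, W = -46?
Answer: Add(Rational(11536, 133079369), Mul(Rational(-1, 133079369), I, Pow(73, Rational(1, 2)))) ≈ Add(8.6685e-5, Mul(-6.4202e-8, I))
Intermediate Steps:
f = Mul(I, Pow(73, Rational(1, 2))) (f = Pow(Add(-46, -27), Rational(1, 2)) = Pow(-73, Rational(1, 2)) = Mul(I, Pow(73, Rational(1, 2))) ≈ Mul(8.5440, I))
Function('R')(c) = Add(-2, Pow(c, 2), Mul(-301, c), Mul(I, Pow(73, Rational(1, 2)))) (Function('R')(c) = Add(-2, Add(Add(Pow(c, 2), Mul(-301, c)), Mul(I, Pow(73, Rational(1, 2))))) = Add(-2, Add(Pow(c, 2), Mul(-301, c), Mul(I, Pow(73, Rational(1, 2))))) = Add(-2, Pow(c, 2), Mul(-301, c), Mul(I, Pow(73, Rational(1, 2)))))
Pow(Add(-75042, Function('R')(-180)), -1) = Pow(Add(-75042, Add(-2, Pow(-180, 2), Mul(-301, -180), Mul(I, Pow(73, Rational(1, 2))))), -1) = Pow(Add(-75042, Add(-2, 32400, 54180, Mul(I, Pow(73, Rational(1, 2))))), -1) = Pow(Add(-75042, Add(86578, Mul(I, Pow(73, Rational(1, 2))))), -1) = Pow(Add(11536, Mul(I, Pow(73, Rational(1, 2)))), -1)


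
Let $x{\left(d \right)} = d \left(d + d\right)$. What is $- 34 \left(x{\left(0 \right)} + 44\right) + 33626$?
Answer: $32130$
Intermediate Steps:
$x{\left(d \right)} = 2 d^{2}$ ($x{\left(d \right)} = d 2 d = 2 d^{2}$)
$- 34 \left(x{\left(0 \right)} + 44\right) + 33626 = - 34 \left(2 \cdot 0^{2} + 44\right) + 33626 = - 34 \left(2 \cdot 0 + 44\right) + 33626 = - 34 \left(0 + 44\right) + 33626 = \left(-34\right) 44 + 33626 = -1496 + 33626 = 32130$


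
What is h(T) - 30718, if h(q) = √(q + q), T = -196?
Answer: -30718 + 14*I*√2 ≈ -30718.0 + 19.799*I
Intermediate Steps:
h(q) = √2*√q (h(q) = √(2*q) = √2*√q)
h(T) - 30718 = √2*√(-196) - 30718 = √2*(14*I) - 30718 = 14*I*√2 - 30718 = -30718 + 14*I*√2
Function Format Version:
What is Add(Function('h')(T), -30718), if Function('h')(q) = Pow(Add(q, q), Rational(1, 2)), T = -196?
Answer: Add(-30718, Mul(14, I, Pow(2, Rational(1, 2)))) ≈ Add(-30718., Mul(19.799, I))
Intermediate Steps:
Function('h')(q) = Mul(Pow(2, Rational(1, 2)), Pow(q, Rational(1, 2))) (Function('h')(q) = Pow(Mul(2, q), Rational(1, 2)) = Mul(Pow(2, Rational(1, 2)), Pow(q, Rational(1, 2))))
Add(Function('h')(T), -30718) = Add(Mul(Pow(2, Rational(1, 2)), Pow(-196, Rational(1, 2))), -30718) = Add(Mul(Pow(2, Rational(1, 2)), Mul(14, I)), -30718) = Add(Mul(14, I, Pow(2, Rational(1, 2))), -30718) = Add(-30718, Mul(14, I, Pow(2, Rational(1, 2))))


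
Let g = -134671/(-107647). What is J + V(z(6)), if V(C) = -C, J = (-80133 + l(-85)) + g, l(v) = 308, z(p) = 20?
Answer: -8594940044/107647 ≈ -79844.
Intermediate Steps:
g = 134671/107647 (g = -134671*(-1/107647) = 134671/107647 ≈ 1.2510)
J = -8592787104/107647 (J = (-80133 + 308) + 134671/107647 = -79825 + 134671/107647 = -8592787104/107647 ≈ -79824.)
J + V(z(6)) = -8592787104/107647 - 1*20 = -8592787104/107647 - 20 = -8594940044/107647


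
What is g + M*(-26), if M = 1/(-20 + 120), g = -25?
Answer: -1263/50 ≈ -25.260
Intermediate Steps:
M = 1/100 ≈ 0.010000
g + M*(-26) = -25 + (1/100)*(-26) = -25 - 13/50 = -1263/50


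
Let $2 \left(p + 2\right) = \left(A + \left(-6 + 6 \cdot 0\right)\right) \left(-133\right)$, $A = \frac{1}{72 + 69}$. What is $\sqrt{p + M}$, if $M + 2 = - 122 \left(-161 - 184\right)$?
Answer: $\frac{\sqrt{3378539634}}{282} \approx 206.12$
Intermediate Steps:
$M = 42088$ ($M = -2 - 122 \left(-161 - 184\right) = -2 - -42090 = -2 + 42090 = 42088$)
$A = \frac{1}{141} \approx 0.0070922$
$p = \frac{111821}{282}$ ($p = -2 + \frac{\left(\frac{1}{141} + \left(-6 + 6 \cdot 0\right)\right) \left(-133\right)}{2} = -2 + \frac{\left(\frac{1}{141} + \left(-6 + 0\right)\right) \left(-133\right)}{2} = -2 + \frac{\left(\frac{1}{141} - 6\right) \left(-133\right)}{2} = -2 + \frac{\left(- \frac{845}{141}\right) \left(-133\right)}{2} = -2 + \frac{1}{2} \cdot \frac{112385}{141} = -2 + \frac{112385}{282} = \frac{111821}{282} \approx 396.53$)
$\sqrt{p + M} = \sqrt{\frac{111821}{282} + 42088} = \sqrt{\frac{11980637}{282}} = \frac{\sqrt{3378539634}}{282}$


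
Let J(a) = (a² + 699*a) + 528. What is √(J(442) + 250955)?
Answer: √755805 ≈ 869.37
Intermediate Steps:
J(a) = 528 + a² + 699*a
√(J(442) + 250955) = √((528 + 442² + 699*442) + 250955) = √((528 + 195364 + 308958) + 250955) = √(504850 + 250955) = √755805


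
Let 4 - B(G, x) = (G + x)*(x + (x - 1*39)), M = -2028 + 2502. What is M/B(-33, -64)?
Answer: -6/205 ≈ -0.029268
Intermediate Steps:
M = 474
B(G, x) = 4 - (-39 + 2*x)*(G + x) (B(G, x) = 4 - (G + x)*(x + (x - 1*39)) = 4 - (G + x)*(x + (x - 39)) = 4 - (G + x)*(x + (-39 + x)) = 4 - (G + x)*(-39 + 2*x) = 4 - (-39 + 2*x)*(G + x))
M/B(-33, -64) = 474/(4 - 2*(-64)**2 + 39*(-33) + 39*(-64) - 2*(-33)*(-64)) = 474/(4 - 2*4096 - 1287 - 2496 - 4224) = 474/(4 - 8192 - 1287 - 2496 - 4224) = 474/(-16195) = 474*(-1/16195) = -6/205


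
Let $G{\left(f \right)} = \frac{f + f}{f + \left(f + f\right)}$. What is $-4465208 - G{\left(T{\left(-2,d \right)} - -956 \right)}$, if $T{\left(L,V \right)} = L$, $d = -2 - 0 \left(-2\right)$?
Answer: $- \frac{13395626}{3} \approx -4.4652 \cdot 10^{6}$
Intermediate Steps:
$d = -2$ ($d = -2 - 0 = -2 + 0 = -2$)
$G{\left(f \right)} = \frac{2}{3}$ ($G{\left(f \right)} = \frac{2 f}{f + 2 f} = \frac{2 f}{3 f} = 2 f \frac{1}{3 f} = \frac{2}{3}$)
$-4465208 - G{\left(T{\left(-2,d \right)} - -956 \right)} = -4465208 - \frac{2}{3} = - \frac{13395626}{3}$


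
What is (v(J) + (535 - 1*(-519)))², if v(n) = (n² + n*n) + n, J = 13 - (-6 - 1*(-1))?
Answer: 2958400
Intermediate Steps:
J = 18 (J = 13 - (-6 + 1) = 13 - 1*(-5) = 13 + 5 = 18)
v(n) = n + 2*n² (v(n) = (n² + n²) + n = 2*n² + n = n + 2*n²)
(v(J) + (535 - 1*(-519)))² = (18*(1 + 2*18) + (535 - 1*(-519)))² = (18*(1 + 36) + (535 + 519))² = (18*37 + 1054)² = (666 + 1054)² = 1720² = 2958400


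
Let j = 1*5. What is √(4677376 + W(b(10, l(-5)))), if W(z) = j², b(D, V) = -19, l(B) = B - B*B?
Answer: √4677401 ≈ 2162.7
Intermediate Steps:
l(B) = B - B²
j = 5
W(z) = 25 (W(z) = 5² = 25)
√(4677376 + W(b(10, l(-5)))) = √(4677376 + 25) = √4677401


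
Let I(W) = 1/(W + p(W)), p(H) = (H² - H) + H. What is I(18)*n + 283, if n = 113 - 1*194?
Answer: 10745/38 ≈ 282.76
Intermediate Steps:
p(H) = H²
I(W) = 1/(W + W²)
n = -81 (n = 113 - 194 = -81)
I(18)*n + 283 = (1/(18*(1 + 18)))*(-81) + 283 = ((1/18)/19)*(-81) + 283 = ((1/18)*(1/19))*(-81) + 283 = (1/342)*(-81) + 283 = -9/38 + 283 = 10745/38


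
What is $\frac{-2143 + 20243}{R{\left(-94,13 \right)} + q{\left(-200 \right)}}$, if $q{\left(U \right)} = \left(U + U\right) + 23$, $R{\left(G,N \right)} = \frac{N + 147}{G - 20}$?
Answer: $- \frac{1031700}{21569} \approx -47.833$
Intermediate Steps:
$R{\left(G,N \right)} = \frac{147 + N}{-20 + G}$
$q{\left(U \right)} = 23 + 2 U$ ($q{\left(U \right)} = 2 U + 23 = 23 + 2 U$)
$\frac{-2143 + 20243}{R{\left(-94,13 \right)} + q{\left(-200 \right)}} = \frac{-2143 + 20243}{\frac{147 + 13}{-20 - 94} + \left(23 + 2 \left(-200\right)\right)} = \frac{18100}{\frac{1}{-114} \cdot 160 + \left(23 - 400\right)} = \frac{18100}{\left(- \frac{1}{114}\right) 160 - 377} = \frac{18100}{- \frac{80}{57} - 377} = \frac{18100}{- \frac{21569}{57}} = 18100 \left(- \frac{57}{21569}\right) = - \frac{1031700}{21569}$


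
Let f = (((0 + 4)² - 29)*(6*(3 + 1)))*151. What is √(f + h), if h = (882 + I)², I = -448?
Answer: 2*√35311 ≈ 375.82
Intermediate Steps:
f = -47112 (f = ((4² - 29)*(6*4))*151 = ((16 - 29)*24)*151 = -13*24*151 = -312*151 = -47112)
h = 188356 (h = (882 - 448)² = 434² = 188356)
√(f + h) = √(-47112 + 188356) = √141244 = 2*√35311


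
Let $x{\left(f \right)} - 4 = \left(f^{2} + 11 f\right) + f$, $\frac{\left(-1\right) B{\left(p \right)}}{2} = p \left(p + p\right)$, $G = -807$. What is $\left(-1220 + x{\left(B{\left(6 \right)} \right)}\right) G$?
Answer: $-14358144$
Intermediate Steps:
$B{\left(p \right)} = - 4 p^{2}$ ($B{\left(p \right)} = - 2 p \left(p + p\right) = - 2 p 2 p = - 2 \cdot 2 p^{2} = - 4 p^{2}$)
$x{\left(f \right)} = 4 + f^{2} + 12 f$ ($x{\left(f \right)} = 4 + \left(\left(f^{2} + 11 f\right) + f\right) = 4 + \left(f^{2} + 12 f\right) = 4 + f^{2} + 12 f$)
$\left(-1220 + x{\left(B{\left(6 \right)} \right)}\right) G = \left(-1220 + \left(4 + \left(- 4 \cdot 6^{2}\right)^{2} + 12 \left(- 4 \cdot 6^{2}\right)\right)\right) \left(-807\right) = \left(-1220 + \left(4 + \left(\left(-4\right) 36\right)^{2} + 12 \left(\left(-4\right) 36\right)\right)\right) \left(-807\right) = \left(-1220 + \left(4 + \left(-144\right)^{2} + 12 \left(-144\right)\right)\right) \left(-807\right) = \left(-1220 + \left(4 + 20736 - 1728\right)\right) \left(-807\right) = \left(-1220 + 19012\right) \left(-807\right) = 17792 \left(-807\right) = -14358144$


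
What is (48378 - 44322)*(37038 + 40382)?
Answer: 314015520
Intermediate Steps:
(48378 - 44322)*(37038 + 40382) = 4056*77420 = 314015520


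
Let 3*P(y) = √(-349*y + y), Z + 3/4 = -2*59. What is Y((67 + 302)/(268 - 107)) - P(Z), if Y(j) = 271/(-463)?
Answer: -271/463 - 5*√1653/3 ≈ -68.347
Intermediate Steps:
Y(j) = -271/463 (Y(j) = 271*(-1/463) = -271/463)
Z = -475/4 (Z = -¾ - 2*59 = -¾ - 118 = -475/4 ≈ -118.75)
P(y) = 2*√87*√(-y)/3 (P(y) = √(-349*y + y)/3 = √(-348*y)/3 = (2*√87*√(-y))/3 = 2*√87*√(-y)/3)
Y((67 + 302)/(268 - 107)) - P(Z) = -271/463 - 2*√87*√(-1*(-475/4))/3 = -271/463 - 2*√87*√(475/4)/3 = -271/463 - 2*√87*5*√19/2/3 = -271/463 - 5*√1653/3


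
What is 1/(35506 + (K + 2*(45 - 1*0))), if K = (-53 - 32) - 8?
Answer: 1/35503 ≈ 2.8167e-5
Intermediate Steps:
K = -93 (K = -85 - 8 = -93)
1/(35506 + (K + 2*(45 - 1*0))) = 1/(35506 + (-93 + 2*(45 - 1*0))) = 1/(35506 + (-93 + 2*(45 + 0))) = 1/(35506 + (-93 + 2*45)) = 1/(35506 + (-93 + 90)) = 1/(35506 - 3) = 1/35503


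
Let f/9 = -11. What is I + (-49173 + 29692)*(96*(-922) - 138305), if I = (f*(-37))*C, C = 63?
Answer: 4418852746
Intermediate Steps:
f = -99 (f = 9*(-11) = -99)
I = 230769 (I = -99*(-37)*63 = 3663*63 = 230769)
I + (-49173 + 29692)*(96*(-922) - 138305) = 230769 + (-49173 + 29692)*(96*(-922) - 138305) = 230769 - 19481*(-88512 - 138305) = 230769 - 19481*(-226817) = 230769 + 4418621977 = 4418852746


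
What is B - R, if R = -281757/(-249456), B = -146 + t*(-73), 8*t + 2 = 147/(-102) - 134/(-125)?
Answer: -11088749293/88349000 ≈ -125.51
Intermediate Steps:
t = -10069/34000 (t = -1/4 + (147/(-102) - 134/(-125))/8 = -1/4 + (147*(-1/102) - 134*(-1/125))/8 = -1/4 + (-49/34 + 134/125)/8 = -1/4 + (1/8)*(-1569/4250) = -1/4 - 1569/34000 = -10069/34000 ≈ -0.29615)
B = -4228963/34000 (B = -146 - 10069/34000*(-73) = -146 + 735037/34000 = -4228963/34000 ≈ -124.38)
R = 93919/83152 (R = -281757*(-1/249456) = 93919/83152 ≈ 1.1295)
B - R = -4228963/34000 - 1*93919/83152 = -4228963/34000 - 93919/83152 = -11088749293/88349000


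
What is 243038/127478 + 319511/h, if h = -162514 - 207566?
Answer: 24606439891/23588529120 ≈ 1.0432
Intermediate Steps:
h = -370080
243038/127478 + 319511/h = 243038/127478 + 319511/(-370080) = 243038*(1/127478) + 319511*(-1/370080) = 121519/63739 - 319511/370080 = 24606439891/23588529120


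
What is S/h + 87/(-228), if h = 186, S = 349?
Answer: 10565/7068 ≈ 1.4948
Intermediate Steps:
S/h + 87/(-228) = 349/186 + 87/(-228) = 349*(1/186) + 87*(-1/228) = 349/186 - 29/76 = 10565/7068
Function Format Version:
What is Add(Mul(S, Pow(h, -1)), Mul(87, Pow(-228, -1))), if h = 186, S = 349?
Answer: Rational(10565, 7068) ≈ 1.4948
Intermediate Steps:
Add(Mul(S, Pow(h, -1)), Mul(87, Pow(-228, -1))) = Add(Mul(349, Pow(186, -1)), Mul(87, Pow(-228, -1))) = Add(Mul(349, Rational(1, 186)), Mul(87, Rational(-1, 228))) = Add(Rational(349, 186), Rational(-29, 76)) = Rational(10565, 7068)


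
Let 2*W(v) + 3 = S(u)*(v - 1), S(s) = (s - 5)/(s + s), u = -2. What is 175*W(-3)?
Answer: -875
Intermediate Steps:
S(s) = (-5 + s)/(2*s) (S(s) = (-5 + s)/((2*s)) = (-5 + s)*(1/(2*s)) = (-5 + s)/(2*s))
W(v) = -19/8 + 7*v/8 (W(v) = -3/2 + (((1/2)*(-5 - 2)/(-2))*(v - 1))/2 = -3/2 + (((1/2)*(-1/2)*(-7))*(-1 + v))/2 = -3/2 + (7*(-1 + v)/4)/2 = -3/2 + (-7/4 + 7*v/4)/2 = -3/2 + (-7/8 + 7*v/8) = -19/8 + 7*v/8)
175*W(-3) = 175*(-19/8 + (7/8)*(-3)) = 175*(-19/8 - 21/8) = 175*(-5) = -875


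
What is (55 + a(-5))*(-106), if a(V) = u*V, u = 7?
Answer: -2120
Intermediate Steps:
a(V) = 7*V
(55 + a(-5))*(-106) = (55 + 7*(-5))*(-106) = (55 - 35)*(-106) = 20*(-106) = -2120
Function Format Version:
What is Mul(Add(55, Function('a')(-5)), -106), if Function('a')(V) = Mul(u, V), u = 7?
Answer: -2120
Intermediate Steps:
Function('a')(V) = Mul(7, V)
Mul(Add(55, Function('a')(-5)), -106) = Mul(Add(55, Mul(7, -5)), -106) = Mul(Add(55, -35), -106) = Mul(20, -106) = -2120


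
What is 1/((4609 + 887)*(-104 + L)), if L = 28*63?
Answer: 1/9123360 ≈ 1.0961e-7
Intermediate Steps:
L = 1764
1/((4609 + 887)*(-104 + L)) = 1/((4609 + 887)*(-104 + 1764)) = 1/(5496*1660) = 1/9123360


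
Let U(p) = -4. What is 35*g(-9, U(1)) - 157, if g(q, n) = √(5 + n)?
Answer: -122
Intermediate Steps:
35*g(-9, U(1)) - 157 = 35*√(5 - 4) - 157 = 35*√1 - 157 = 35*1 - 157 = 35 - 157 = -122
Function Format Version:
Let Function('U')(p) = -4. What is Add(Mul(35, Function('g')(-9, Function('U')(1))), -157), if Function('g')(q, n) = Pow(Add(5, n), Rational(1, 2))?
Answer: -122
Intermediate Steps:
Add(Mul(35, Function('g')(-9, Function('U')(1))), -157) = Add(Mul(35, Pow(Add(5, -4), Rational(1, 2))), -157) = Add(Mul(35, Pow(1, Rational(1, 2))), -157) = Add(Mul(35, 1), -157) = Add(35, -157) = -122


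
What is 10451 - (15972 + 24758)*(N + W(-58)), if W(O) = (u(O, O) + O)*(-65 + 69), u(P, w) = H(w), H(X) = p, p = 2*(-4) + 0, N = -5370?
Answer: 229483271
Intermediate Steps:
p = -8 (p = -8 + 0 = -8)
H(X) = -8
u(P, w) = -8
W(O) = -32 + 4*O (W(O) = (-8 + O)*(-65 + 69) = (-8 + O)*4 = -32 + 4*O)
10451 - (15972 + 24758)*(N + W(-58)) = 10451 - (15972 + 24758)*(-5370 + (-32 + 4*(-58))) = 10451 - 40730*(-5370 + (-32 - 232)) = 10451 - 40730*(-5370 - 264) = 10451 - 40730*(-5634) = 10451 - 1*(-229472820) = 10451 + 229472820 = 229483271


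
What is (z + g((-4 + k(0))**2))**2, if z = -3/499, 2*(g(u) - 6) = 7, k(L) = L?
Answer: 89775625/996004 ≈ 90.136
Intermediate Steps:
g(u) = 19/2 (g(u) = 6 + (1/2)*7 = 6 + 7/2 = 19/2)
z = -3/499 (z = (1/499)*(-3) = -3/499 ≈ -0.0060120)
(z + g((-4 + k(0))**2))**2 = (-3/499 + 19/2)**2 = (9475/998)**2 = 89775625/996004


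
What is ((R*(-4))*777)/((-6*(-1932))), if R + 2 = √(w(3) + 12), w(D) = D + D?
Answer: 37/69 - 37*√2/46 ≈ -0.60129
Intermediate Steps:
w(D) = 2*D
R = -2 + 3*√2 (R = -2 + √(2*3 + 12) = -2 + √(6 + 12) = -2 + √18 = -2 + 3*√2 ≈ 2.2426)
((R*(-4))*777)/((-6*(-1932))) = (((-2 + 3*√2)*(-4))*777)/((-6*(-1932))) = ((8 - 12*√2)*777)/11592 = (6216 - 9324*√2)*(1/11592) = 37/69 - 37*√2/46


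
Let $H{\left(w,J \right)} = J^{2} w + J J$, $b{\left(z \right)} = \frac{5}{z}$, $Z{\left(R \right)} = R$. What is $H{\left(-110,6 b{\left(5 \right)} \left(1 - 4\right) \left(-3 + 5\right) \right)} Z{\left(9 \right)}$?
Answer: $-1271376$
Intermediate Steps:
$H{\left(w,J \right)} = J^{2} + w J^{2}$ ($H{\left(w,J \right)} = w J^{2} + J^{2} = J^{2} + w J^{2}$)
$H{\left(-110,6 b{\left(5 \right)} \left(1 - 4\right) \left(-3 + 5\right) \right)} Z{\left(9 \right)} = \left(6 \cdot \frac{5}{5} \left(1 - 4\right) \left(-3 + 5\right)\right)^{2} \left(1 - 110\right) 9 = \left(6 \cdot 5 \cdot \frac{1}{5} \left(\left(-3\right) 2\right)\right)^{2} \left(-109\right) 9 = \left(6 \cdot 1 \left(-6\right)\right)^{2} \left(-109\right) 9 = \left(6 \left(-6\right)\right)^{2} \left(-109\right) 9 = \left(-36\right)^{2} \left(-109\right) 9 = 1296 \left(-109\right) 9 = \left(-141264\right) 9 = -1271376$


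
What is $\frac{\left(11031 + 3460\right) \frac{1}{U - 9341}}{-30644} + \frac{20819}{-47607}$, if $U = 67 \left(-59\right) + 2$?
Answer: $- \frac{8479306206275}{19391285525136} \approx -0.43727$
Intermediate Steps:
$U = -3951$ ($U = -3953 + 2 = -3951$)
$\frac{\left(11031 + 3460\right) \frac{1}{U - 9341}}{-30644} + \frac{20819}{-47607} = \frac{\left(11031 + 3460\right) \frac{1}{-3951 - 9341}}{-30644} + \frac{20819}{-47607} = \frac{14491}{-13292} \left(- \frac{1}{30644}\right) + 20819 \left(- \frac{1}{47607}\right) = 14491 \left(- \frac{1}{13292}\right) \left(- \frac{1}{30644}\right) - \frac{20819}{47607} = \left(- \frac{14491}{13292}\right) \left(- \frac{1}{30644}\right) - \frac{20819}{47607} = \frac{14491}{407320048} - \frac{20819}{47607} = - \frac{8479306206275}{19391285525136}$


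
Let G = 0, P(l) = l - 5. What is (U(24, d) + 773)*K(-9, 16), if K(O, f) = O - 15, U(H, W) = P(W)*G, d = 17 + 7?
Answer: -18552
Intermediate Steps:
P(l) = -5 + l
d = 24
U(H, W) = 0 (U(H, W) = (-5 + W)*0 = 0)
K(O, f) = -15 + O
(U(24, d) + 773)*K(-9, 16) = (0 + 773)*(-15 - 9) = 773*(-24) = -18552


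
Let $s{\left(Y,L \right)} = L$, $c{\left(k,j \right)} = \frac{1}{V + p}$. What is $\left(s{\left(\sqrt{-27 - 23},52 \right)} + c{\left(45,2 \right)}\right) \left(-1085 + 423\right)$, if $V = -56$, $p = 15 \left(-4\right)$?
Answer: $- \frac{1996261}{58} \approx -34418.0$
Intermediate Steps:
$p = -60$
$c{\left(k,j \right)} = - \frac{1}{116}$ ($c{\left(k,j \right)} = \frac{1}{-56 - 60} = \frac{1}{-116} = - \frac{1}{116}$)
$\left(s{\left(\sqrt{-27 - 23},52 \right)} + c{\left(45,2 \right)}\right) \left(-1085 + 423\right) = \left(52 - \frac{1}{116}\right) \left(-1085 + 423\right) = \frac{6031}{116} \left(-662\right) = - \frac{1996261}{58}$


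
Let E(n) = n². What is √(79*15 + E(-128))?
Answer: √17569 ≈ 132.55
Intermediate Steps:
√(79*15 + E(-128)) = √(79*15 + (-128)²) = √(1185 + 16384) = √17569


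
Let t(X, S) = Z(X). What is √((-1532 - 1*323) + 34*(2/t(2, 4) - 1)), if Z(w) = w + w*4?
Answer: I*√47055/5 ≈ 43.384*I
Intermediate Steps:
Z(w) = 5*w (Z(w) = w + 4*w = 5*w)
t(X, S) = 5*X
√((-1532 - 1*323) + 34*(2/t(2, 4) - 1)) = √((-1532 - 1*323) + 34*(2/((5*2)) - 1)) = √((-1532 - 323) + 34*(2/10 - 1)) = √(-1855 + 34*(2*(⅒) - 1)) = √(-1855 + 34*(⅕ - 1)) = √(-1855 + 34*(-⅘)) = √(-1855 - 136/5) = √(-9411/5) = I*√47055/5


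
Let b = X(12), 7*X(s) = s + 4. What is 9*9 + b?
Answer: 583/7 ≈ 83.286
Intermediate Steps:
X(s) = 4/7 + s/7 (X(s) = (s + 4)/7 = (4 + s)/7 = 4/7 + s/7)
b = 16/7 (b = 4/7 + (1/7)*12 = 4/7 + 12/7 = 16/7 ≈ 2.2857)
9*9 + b = 9*9 + 16/7 = 81 + 16/7 = 583/7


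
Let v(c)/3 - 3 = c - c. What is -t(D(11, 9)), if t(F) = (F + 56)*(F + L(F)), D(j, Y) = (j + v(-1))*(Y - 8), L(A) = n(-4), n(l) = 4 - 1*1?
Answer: -1748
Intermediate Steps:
n(l) = 3 (n(l) = 4 - 1 = 3)
L(A) = 3
v(c) = 9 (v(c) = 9 + 3*(c - c) = 9 + 3*0 = 9 + 0 = 9)
D(j, Y) = (-8 + Y)*(9 + j) (D(j, Y) = (j + 9)*(Y - 8) = (9 + j)*(-8 + Y) = (-8 + Y)*(9 + j))
t(F) = (3 + F)*(56 + F) (t(F) = (F + 56)*(F + 3) = (56 + F)*(3 + F) = (3 + F)*(56 + F))
-t(D(11, 9)) = -(168 + (-72 - 8*11 + 9*9 + 9*11)**2 + 59*(-72 - 8*11 + 9*9 + 9*11)) = -(168 + (-72 - 88 + 81 + 99)**2 + 59*(-72 - 88 + 81 + 99)) = -(168 + 20**2 + 59*20) = -(168 + 400 + 1180) = -1*1748 = -1748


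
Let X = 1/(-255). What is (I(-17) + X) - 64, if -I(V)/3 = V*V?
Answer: -237406/255 ≈ -931.00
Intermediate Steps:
I(V) = -3*V² (I(V) = -3*V*V = -3*V²)
X = -1/255 ≈ -0.0039216
(I(-17) + X) - 64 = (-3*(-17)² - 1/255) - 64 = (-3*289 - 1/255) - 64 = (-867 - 1/255) - 64 = -221086/255 - 64 = -237406/255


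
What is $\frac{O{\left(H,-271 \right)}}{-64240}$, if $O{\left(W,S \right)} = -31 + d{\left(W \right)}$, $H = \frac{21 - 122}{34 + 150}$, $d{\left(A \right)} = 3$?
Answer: $\frac{7}{16060} \approx 0.00043587$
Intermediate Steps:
$H = - \frac{101}{184} \approx -0.54891$
$O{\left(W,S \right)} = -28$ ($O{\left(W,S \right)} = -31 + 3 = -28$)
$\frac{O{\left(H,-271 \right)}}{-64240} = - \frac{28}{-64240} = \left(-28\right) \left(- \frac{1}{64240}\right) = \frac{7}{16060}$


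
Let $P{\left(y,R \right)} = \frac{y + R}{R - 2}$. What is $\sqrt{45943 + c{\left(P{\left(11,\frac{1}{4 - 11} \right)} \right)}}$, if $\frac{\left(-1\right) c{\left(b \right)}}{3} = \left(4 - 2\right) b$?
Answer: $\frac{\sqrt{1149335}}{5} \approx 214.41$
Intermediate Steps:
$P{\left(y,R \right)} = \frac{R + y}{-2 + R}$
$c{\left(b \right)} = - 6 b$ ($c{\left(b \right)} = - 3 \left(4 - 2\right) b = - 3 \cdot 2 b = - 6 b$)
$\sqrt{45943 + c{\left(P{\left(11,\frac{1}{4 - 11} \right)} \right)}} = \sqrt{45943 - 6 \frac{\frac{1}{4 - 11} + 11}{-2 + \frac{1}{4 - 11}}} = \sqrt{45943 - 6 \frac{\frac{1}{-7} + 11}{-2 + \frac{1}{-7}}} = \sqrt{45943 - 6 \frac{- \frac{1}{7} + 11}{-2 - \frac{1}{7}}} = \sqrt{45943 - 6 \frac{1}{- \frac{15}{7}} \cdot \frac{76}{7}} = \sqrt{45943 - 6 \left(\left(- \frac{7}{15}\right) \frac{76}{7}\right)} = \sqrt{45943 - - \frac{152}{5}} = \sqrt{45943 + \frac{152}{5}} = \sqrt{\frac{229867}{5}} = \frac{\sqrt{1149335}}{5}$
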